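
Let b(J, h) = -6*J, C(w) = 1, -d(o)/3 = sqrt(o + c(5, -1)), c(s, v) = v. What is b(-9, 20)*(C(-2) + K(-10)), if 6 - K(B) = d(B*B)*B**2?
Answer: 378 + 48600*sqrt(11) ≈ 1.6157e+5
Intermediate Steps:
d(o) = -3*sqrt(-1 + o) (d(o) = -3*sqrt(o - 1) = -3*sqrt(-1 + o))
K(B) = 6 + 3*B**2*sqrt(-1 + B**2) (K(B) = 6 - (-3*sqrt(-1 + B*B))*B**2 = 6 - (-3*sqrt(-1 + B**2))*B**2 = 6 - (-3)*B**2*sqrt(-1 + B**2) = 6 + 3*B**2*sqrt(-1 + B**2))
b(-9, 20)*(C(-2) + K(-10)) = (-6*(-9))*(1 + (6 + 3*(-10)**2*sqrt(-1 + (-10)**2))) = 54*(1 + (6 + 3*100*sqrt(-1 + 100))) = 54*(1 + (6 + 3*100*sqrt(99))) = 54*(1 + (6 + 3*100*(3*sqrt(11)))) = 54*(1 + (6 + 900*sqrt(11))) = 54*(7 + 900*sqrt(11)) = 378 + 48600*sqrt(11)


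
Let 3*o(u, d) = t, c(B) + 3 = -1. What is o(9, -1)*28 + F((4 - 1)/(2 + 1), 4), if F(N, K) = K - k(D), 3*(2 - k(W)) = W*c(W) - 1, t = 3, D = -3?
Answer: 101/3 ≈ 33.667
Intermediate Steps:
c(B) = -4 (c(B) = -3 - 1 = -4)
o(u, d) = 1 (o(u, d) = (⅓)*3 = 1)
k(W) = 7/3 + 4*W/3 (k(W) = 2 - (W*(-4) - 1)/3 = 2 - (-4*W - 1)/3 = 2 - (-1 - 4*W)/3 = 2 + (⅓ + 4*W/3) = 7/3 + 4*W/3)
F(N, K) = 5/3 + K (F(N, K) = K - (7/3 + (4/3)*(-3)) = K - (7/3 - 4) = K - 1*(-5/3) = K + 5/3 = 5/3 + K)
o(9, -1)*28 + F((4 - 1)/(2 + 1), 4) = 1*28 + (5/3 + 4) = 28 + 17/3 = 101/3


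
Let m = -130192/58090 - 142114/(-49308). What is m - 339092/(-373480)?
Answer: 739701745424/477571163565 ≈ 1.5489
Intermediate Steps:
m = 65567683/102296490 (m = -130192*1/58090 - 142114*(-1/49308) = -65096/29045 + 10151/3522 = 65567683/102296490 ≈ 0.64096)
m - 339092/(-373480) = 65567683/102296490 - 339092/(-373480) = 65567683/102296490 - 339092*(-1)/373480 = 65567683/102296490 - 1*(-84773/93370) = 65567683/102296490 + 84773/93370 = 739701745424/477571163565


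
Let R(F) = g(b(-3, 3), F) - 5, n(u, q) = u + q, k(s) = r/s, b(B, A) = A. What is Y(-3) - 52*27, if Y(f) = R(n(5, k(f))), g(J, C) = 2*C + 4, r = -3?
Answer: -1393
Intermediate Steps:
k(s) = -3/s
n(u, q) = q + u
g(J, C) = 4 + 2*C
R(F) = -1 + 2*F (R(F) = (4 + 2*F) - 5 = -1 + 2*F)
Y(f) = 9 - 6/f (Y(f) = -1 + 2*(-3/f + 5) = -1 + 2*(5 - 3/f) = -1 + (10 - 6/f) = 9 - 6/f)
Y(-3) - 52*27 = (9 - 6/(-3)) - 52*27 = (9 - 6*(-⅓)) - 1404 = (9 + 2) - 1404 = 11 - 1404 = -1393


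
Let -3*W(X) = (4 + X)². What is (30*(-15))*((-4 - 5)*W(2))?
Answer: -48600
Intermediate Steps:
W(X) = -(4 + X)²/3
(30*(-15))*((-4 - 5)*W(2)) = (30*(-15))*((-4 - 5)*(-(4 + 2)²/3)) = -(-4050)*(-⅓*6²) = -(-4050)*(-⅓*36) = -(-4050)*(-12) = -450*108 = -48600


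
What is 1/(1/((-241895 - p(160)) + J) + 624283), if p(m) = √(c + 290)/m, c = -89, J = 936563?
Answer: 7712160531656170455117/4814570713195010997461758111 - 160*√201/4814570713195010997461758111 ≈ 1.6018e-6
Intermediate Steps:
p(m) = √201/m (p(m) = √(-89 + 290)/m = √201/m)
1/(1/((-241895 - p(160)) + J) + 624283) = 1/(1/((-241895 - √201/160) + 936563) + 624283) = 1/(1/(694668 - √201/160) + 624283) = 1/(624283 + 1/(694668 - √201/160))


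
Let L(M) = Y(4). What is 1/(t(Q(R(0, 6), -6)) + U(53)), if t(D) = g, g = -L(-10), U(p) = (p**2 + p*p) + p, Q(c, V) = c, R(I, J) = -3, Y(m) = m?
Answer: 1/5667 ≈ 0.00017646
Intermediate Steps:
L(M) = 4
U(p) = p + 2*p**2 (U(p) = (p**2 + p**2) + p = 2*p**2 + p = p + 2*p**2)
g = -4 (g = -1*4 = -4)
t(D) = -4
1/(t(Q(R(0, 6), -6)) + U(53)) = 1/(-4 + 53*(1 + 2*53)) = 1/(-4 + 53*(1 + 106)) = 1/(-4 + 53*107) = 1/(-4 + 5671) = 1/5667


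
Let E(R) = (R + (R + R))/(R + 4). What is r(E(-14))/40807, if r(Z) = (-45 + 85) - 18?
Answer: 22/40807 ≈ 0.00053912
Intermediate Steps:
E(R) = 3*R/(4 + R) (E(R) = (R + 2*R)/(4 + R) = (3*R)/(4 + R) = 3*R/(4 + R))
r(Z) = 22 (r(Z) = 40 - 18 = 22)
r(E(-14))/40807 = 22/40807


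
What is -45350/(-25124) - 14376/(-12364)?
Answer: 10476023/3529922 ≈ 2.9678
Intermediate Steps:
-45350/(-25124) - 14376/(-12364) = -45350*(-1/25124) - 14376*(-1/12364) = 22675/12562 + 3594/3091 = 10476023/3529922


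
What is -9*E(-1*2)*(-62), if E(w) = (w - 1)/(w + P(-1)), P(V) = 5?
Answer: -558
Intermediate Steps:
E(w) = (-1 + w)/(5 + w) (E(w) = (w - 1)/(w + 5) = (-1 + w)/(5 + w))
-9*E(-1*2)*(-62) = -9*(-1 - 1*2)/(5 - 1*2)*(-62) = -9*(-1 - 2)/(5 - 2)*(-62) = -9*(-3)/3*(-62) = -3*(-3)*(-62) = -9*(-1)*(-62) = 9*(-62) = -558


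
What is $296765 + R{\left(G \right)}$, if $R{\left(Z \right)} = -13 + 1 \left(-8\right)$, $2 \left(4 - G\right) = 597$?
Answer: $296744$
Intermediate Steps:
$G = - \frac{589}{2}$ ($G = 4 - \frac{597}{2} = - \frac{589}{2} \approx -294.5$)
$R{\left(Z \right)} = -21$ ($R{\left(Z \right)} = -13 - 8 = -21$)
$296765 + R{\left(G \right)} = 296765 - 21 = 296744$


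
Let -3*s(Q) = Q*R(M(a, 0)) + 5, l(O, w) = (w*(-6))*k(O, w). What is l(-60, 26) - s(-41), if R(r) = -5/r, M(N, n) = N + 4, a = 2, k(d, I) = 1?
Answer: -2573/18 ≈ -142.94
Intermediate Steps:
M(N, n) = 4 + N
l(O, w) = -6*w (l(O, w) = (w*(-6))*1 = -6*w*1 = -6*w)
s(Q) = -5/3 + 5*Q/18 (s(Q) = -(Q*(-5/(4 + 2)) + 5)/3 = -(Q*(-5/6) + 5)/3 = -(Q*(-5*⅙) + 5)/3 = -(Q*(-⅚) + 5)/3 = -(-5*Q/6 + 5)/3 = -(5 - 5*Q/6)/3 = -5/3 + 5*Q/18)
l(-60, 26) - s(-41) = -6*26 - (-5/3 + (5/18)*(-41)) = -156 - (-5/3 - 205/18) = -156 - 1*(-235/18) = -156 + 235/18 = -2573/18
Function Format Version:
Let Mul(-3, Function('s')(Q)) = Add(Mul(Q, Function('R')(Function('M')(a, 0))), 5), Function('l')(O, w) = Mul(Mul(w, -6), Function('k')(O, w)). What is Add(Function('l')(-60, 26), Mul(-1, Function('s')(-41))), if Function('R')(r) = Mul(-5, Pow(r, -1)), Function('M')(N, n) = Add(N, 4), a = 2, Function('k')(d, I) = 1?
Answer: Rational(-2573, 18) ≈ -142.94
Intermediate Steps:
Function('M')(N, n) = Add(4, N)
Function('l')(O, w) = Mul(-6, w) (Function('l')(O, w) = Mul(Mul(w, -6), 1) = Mul(Mul(-6, w), 1) = Mul(-6, w))
Function('s')(Q) = Add(Rational(-5, 3), Mul(Rational(5, 18), Q)) (Function('s')(Q) = Mul(Rational(-1, 3), Add(Mul(Q, Mul(-5, Pow(Add(4, 2), -1))), 5)) = Mul(Rational(-1, 3), Add(Mul(Q, Mul(-5, Pow(6, -1))), 5)) = Mul(Rational(-1, 3), Add(Mul(Q, Mul(-5, Rational(1, 6))), 5)) = Mul(Rational(-1, 3), Add(Mul(Q, Rational(-5, 6)), 5)) = Mul(Rational(-1, 3), Add(Mul(Rational(-5, 6), Q), 5)) = Mul(Rational(-1, 3), Add(5, Mul(Rational(-5, 6), Q))) = Add(Rational(-5, 3), Mul(Rational(5, 18), Q)))
Add(Function('l')(-60, 26), Mul(-1, Function('s')(-41))) = Add(Mul(-6, 26), Mul(-1, Add(Rational(-5, 3), Mul(Rational(5, 18), -41)))) = Add(-156, Mul(-1, Add(Rational(-5, 3), Rational(-205, 18)))) = Add(-156, Mul(-1, Rational(-235, 18))) = Add(-156, Rational(235, 18)) = Rational(-2573, 18)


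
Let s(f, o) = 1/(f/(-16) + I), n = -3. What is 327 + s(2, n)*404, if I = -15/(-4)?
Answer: 12715/29 ≈ 438.45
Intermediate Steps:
I = 15/4 (I = -15*(-¼) = 15/4 ≈ 3.7500)
s(f, o) = 1/(15/4 - f/16) (s(f, o) = 1/(f/(-16) + 15/4) = 1/(f*(-1/16) + 15/4) = 1/(-f/16 + 15/4) = 1/(15/4 - f/16))
327 + s(2, n)*404 = 327 - 16/(-60 + 2)*404 = 327 - 16/(-58)*404 = 327 - 16*(-1/58)*404 = 327 + (8/29)*404 = 327 + 3232/29 = 12715/29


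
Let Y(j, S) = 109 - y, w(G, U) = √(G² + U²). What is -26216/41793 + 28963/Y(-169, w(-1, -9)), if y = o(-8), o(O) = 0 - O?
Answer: 1207802843/4221093 ≈ 286.14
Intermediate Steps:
o(O) = -O
y = 8 (y = -1*(-8) = 8)
Y(j, S) = 101 (Y(j, S) = 109 - 1*8 = 109 - 8 = 101)
-26216/41793 + 28963/Y(-169, w(-1, -9)) = -26216/41793 + 28963/101 = 1207802843/4221093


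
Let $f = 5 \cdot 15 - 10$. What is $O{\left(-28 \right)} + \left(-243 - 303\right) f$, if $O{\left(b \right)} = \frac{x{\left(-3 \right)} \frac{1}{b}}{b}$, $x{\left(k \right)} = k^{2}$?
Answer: $- \frac{27824151}{784} \approx -35490.0$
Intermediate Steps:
$O{\left(b \right)} = \frac{9}{b^{2}}$ ($O{\left(b \right)} = \frac{\left(-3\right)^{2} \frac{1}{b}}{b} = \frac{9 \frac{1}{b}}{b} = \frac{9}{b^{2}}$)
$f = 65$ ($f = 75 - 10 = 65$)
$O{\left(-28 \right)} + \left(-243 - 303\right) f = \frac{9}{784} + \left(-243 - 303\right) 65 = 9 \cdot \frac{1}{784} + \left(-243 - 303\right) 65 = \frac{9}{784} - 35490 = - \frac{27824151}{784}$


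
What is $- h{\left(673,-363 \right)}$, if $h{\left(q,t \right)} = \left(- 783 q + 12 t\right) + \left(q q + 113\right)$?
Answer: $78273$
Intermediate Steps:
$h{\left(q,t \right)} = 113 + q^{2} - 783 q + 12 t$ ($h{\left(q,t \right)} = \left(- 783 q + 12 t\right) + \left(q^{2} + 113\right) = \left(- 783 q + 12 t\right) + \left(113 + q^{2}\right) = 113 + q^{2} - 783 q + 12 t$)
$- h{\left(673,-363 \right)} = - (113 + 673^{2} - 526959 + 12 \left(-363\right)) = - (113 + 452929 - 526959 - 4356) = \left(-1\right) \left(-78273\right) = 78273$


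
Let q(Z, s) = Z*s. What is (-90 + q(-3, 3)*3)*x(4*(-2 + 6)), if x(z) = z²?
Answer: -29952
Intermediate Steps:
(-90 + q(-3, 3)*3)*x(4*(-2 + 6)) = (-90 - 3*3*3)*(4*(-2 + 6))² = (-90 - 9*3)*(4*4)² = (-90 - 27)*16² = -117*256 = -29952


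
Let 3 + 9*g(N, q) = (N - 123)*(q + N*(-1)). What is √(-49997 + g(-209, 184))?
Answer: 2*I*√145113/3 ≈ 253.96*I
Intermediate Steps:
g(N, q) = -⅓ + (-123 + N)*(q - N)/9 (g(N, q) = -⅓ + ((N - 123)*(q + N*(-1)))/9 = -⅓ + ((-123 + N)*(q - N))/9 = -⅓ + (-123 + N)*(q - N)/9)
√(-49997 + g(-209, 184)) = √(-49997 + (-⅓ - 41/3*184 - ⅑*(-209)² + (41/3)*(-209) + (⅑)*(-209)*184)) = √(-49997 + (-⅓ - 7544/3 - ⅑*43681 - 8569/3 - 38456/9)) = √(-49997 + (-⅓ - 7544/3 - 43681/9 - 8569/3 - 38456/9)) = √(-49997 - 43493/3) = √(-193484/3) = 2*I*√145113/3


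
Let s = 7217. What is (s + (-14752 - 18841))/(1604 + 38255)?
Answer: -26376/39859 ≈ -0.66173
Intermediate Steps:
(s + (-14752 - 18841))/(1604 + 38255) = (7217 + (-14752 - 18841))/(1604 + 38255) = (7217 - 33593)/39859 = -26376*1/39859 = -26376/39859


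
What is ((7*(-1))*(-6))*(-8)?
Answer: -336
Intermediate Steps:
((7*(-1))*(-6))*(-8) = -7*(-6)*(-8) = 42*(-8) = -336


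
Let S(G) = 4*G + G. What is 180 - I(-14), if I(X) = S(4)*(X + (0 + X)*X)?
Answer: -3460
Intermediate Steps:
S(G) = 5*G
I(X) = 20*X + 20*X² (I(X) = (5*4)*(X + (0 + X)*X) = 20*(X + X*X) = 20*(X + X²) = 20*X + 20*X²)
180 - I(-14) = 180 - 20*(-14)*(1 - 14) = 180 - 20*(-14)*(-13) = 180 - 1*3640 = 180 - 3640 = -3460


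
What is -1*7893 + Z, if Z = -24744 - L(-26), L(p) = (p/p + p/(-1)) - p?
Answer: -32690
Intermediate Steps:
L(p) = 1 - 2*p (L(p) = (1 + p*(-1)) - p = (1 - p) - p = 1 - 2*p)
Z = -24797 (Z = -24744 - (1 - 2*(-26)) = -24744 - (1 + 52) = -24744 - 1*53 = -24744 - 53 = -24797)
-1*7893 + Z = -1*7893 - 24797 = -7893 - 24797 = -32690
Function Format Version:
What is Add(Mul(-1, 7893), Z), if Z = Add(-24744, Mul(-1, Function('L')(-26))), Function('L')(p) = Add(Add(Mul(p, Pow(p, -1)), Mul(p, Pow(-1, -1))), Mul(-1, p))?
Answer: -32690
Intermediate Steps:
Function('L')(p) = Add(1, Mul(-2, p)) (Function('L')(p) = Add(Add(1, Mul(p, -1)), Mul(-1, p)) = Add(Add(1, Mul(-1, p)), Mul(-1, p)) = Add(1, Mul(-2, p)))
Z = -24797 (Z = Add(-24744, Mul(-1, Add(1, Mul(-2, -26)))) = Add(-24744, Mul(-1, Add(1, 52))) = Add(-24744, Mul(-1, 53)) = Add(-24744, -53) = -24797)
Add(Mul(-1, 7893), Z) = Add(Mul(-1, 7893), -24797) = Add(-7893, -24797) = -32690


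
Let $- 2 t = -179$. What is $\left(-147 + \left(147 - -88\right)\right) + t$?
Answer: $\frac{355}{2} \approx 177.5$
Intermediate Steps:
$t = \frac{179}{2}$ ($t = \left(- \frac{1}{2}\right) \left(-179\right) = \frac{179}{2} \approx 89.5$)
$\left(-147 + \left(147 - -88\right)\right) + t = \left(-147 + \left(147 - -88\right)\right) + \frac{179}{2} = \left(-147 + \left(147 + 88\right)\right) + \frac{179}{2} = \left(-147 + 235\right) + \frac{179}{2} = 88 + \frac{179}{2} = \frac{355}{2}$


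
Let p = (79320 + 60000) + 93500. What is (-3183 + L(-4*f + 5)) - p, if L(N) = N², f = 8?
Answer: -235274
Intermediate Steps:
p = 232820 (p = 139320 + 93500 = 232820)
(-3183 + L(-4*f + 5)) - p = (-3183 + (-4*8 + 5)²) - 1*232820 = (-3183 + (-32 + 5)²) - 232820 = (-3183 + (-27)²) - 232820 = (-3183 + 729) - 232820 = -2454 - 232820 = -235274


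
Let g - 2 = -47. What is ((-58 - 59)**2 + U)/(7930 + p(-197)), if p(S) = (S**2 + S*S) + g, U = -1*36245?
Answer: -22556/85503 ≈ -0.26380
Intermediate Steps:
g = -45 (g = 2 - 47 = -45)
U = -36245
p(S) = -45 + 2*S**2 (p(S) = (S**2 + S*S) - 45 = (S**2 + S**2) - 45 = 2*S**2 - 45 = -45 + 2*S**2)
((-58 - 59)**2 + U)/(7930 + p(-197)) = ((-58 - 59)**2 - 36245)/(7930 + (-45 + 2*(-197)**2)) = ((-117)**2 - 36245)/(7930 + (-45 + 2*38809)) = (13689 - 36245)/(7930 + (-45 + 77618)) = -22556/(7930 + 77573) = -22556/85503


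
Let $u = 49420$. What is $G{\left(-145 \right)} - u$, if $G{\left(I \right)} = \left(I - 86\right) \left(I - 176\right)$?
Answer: $24731$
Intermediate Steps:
$G{\left(I \right)} = \left(-176 + I\right) \left(-86 + I\right)$ ($G{\left(I \right)} = \left(-86 + I\right) \left(-176 + I\right) = \left(-176 + I\right) \left(-86 + I\right)$)
$G{\left(-145 \right)} - u = \left(15136 + \left(-145\right)^{2} - -37990\right) - 49420 = \left(15136 + 21025 + 37990\right) - 49420 = 74151 - 49420 = 24731$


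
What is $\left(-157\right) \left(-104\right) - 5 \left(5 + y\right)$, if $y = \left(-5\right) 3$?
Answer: $16378$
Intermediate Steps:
$y = -15$
$\left(-157\right) \left(-104\right) - 5 \left(5 + y\right) = \left(-157\right) \left(-104\right) - 5 \left(5 - 15\right) = 16328 - -50 = 16328 + 50 = 16378$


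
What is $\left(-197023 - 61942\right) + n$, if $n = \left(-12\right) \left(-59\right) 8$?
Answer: $-253301$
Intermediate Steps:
$n = 5664$ ($n = 708 \cdot 8 = 5664$)
$\left(-197023 - 61942\right) + n = \left(-197023 - 61942\right) + 5664 = -258965 + 5664 = -253301$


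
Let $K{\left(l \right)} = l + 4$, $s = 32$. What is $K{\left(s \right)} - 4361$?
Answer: $-4325$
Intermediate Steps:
$K{\left(l \right)} = 4 + l$
$K{\left(s \right)} - 4361 = \left(4 + 32\right) - 4361 = 36 - 4361 = -4325$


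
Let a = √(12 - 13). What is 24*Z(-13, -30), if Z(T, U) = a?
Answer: 24*I ≈ 24.0*I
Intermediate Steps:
a = I (a = √(-1) = I ≈ 1.0*I)
Z(T, U) = I
24*Z(-13, -30) = 24*I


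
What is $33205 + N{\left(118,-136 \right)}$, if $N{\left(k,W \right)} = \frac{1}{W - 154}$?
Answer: $\frac{9629449}{290} \approx 33205.0$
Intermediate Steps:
$N{\left(k,W \right)} = \frac{1}{-154 + W}$
$33205 + N{\left(118,-136 \right)} = 33205 + \frac{1}{-154 - 136} = 33205 + \frac{1}{-290} = 33205 - \frac{1}{290} = \frac{9629449}{290}$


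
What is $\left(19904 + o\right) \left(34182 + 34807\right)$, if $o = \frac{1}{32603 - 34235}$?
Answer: $\frac{2240992246403}{1632} \approx 1.3732 \cdot 10^{9}$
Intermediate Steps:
$o = - \frac{1}{1632}$ ($o = \frac{1}{-1632} = - \frac{1}{1632} \approx -0.00061275$)
$\left(19904 + o\right) \left(34182 + 34807\right) = \left(19904 - \frac{1}{1632}\right) \left(34182 + 34807\right) = \frac{32483327}{1632} \cdot 68989 = \frac{2240992246403}{1632}$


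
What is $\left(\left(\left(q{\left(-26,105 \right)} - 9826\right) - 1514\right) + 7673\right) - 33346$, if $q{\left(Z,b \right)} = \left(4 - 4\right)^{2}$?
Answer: $-37013$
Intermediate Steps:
$q{\left(Z,b \right)} = 0$ ($q{\left(Z,b \right)} = 0^{2} = 0$)
$\left(\left(\left(q{\left(-26,105 \right)} - 9826\right) - 1514\right) + 7673\right) - 33346 = \left(\left(\left(0 - 9826\right) - 1514\right) + 7673\right) - 33346 = \left(\left(-9826 - 1514\right) + 7673\right) - 33346 = \left(-11340 + 7673\right) - 33346 = -3667 - 33346 = -37013$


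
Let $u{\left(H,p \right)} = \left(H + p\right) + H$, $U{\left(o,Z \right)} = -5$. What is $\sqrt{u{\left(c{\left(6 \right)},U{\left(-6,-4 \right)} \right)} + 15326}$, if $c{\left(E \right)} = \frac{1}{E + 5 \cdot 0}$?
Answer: $\frac{2 \sqrt{34473}}{3} \approx 123.78$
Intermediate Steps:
$c{\left(E \right)} = \frac{1}{E}$ ($c{\left(E \right)} = \frac{1}{E + 0} = \frac{1}{E}$)
$u{\left(H,p \right)} = p + 2 H$
$\sqrt{u{\left(c{\left(6 \right)},U{\left(-6,-4 \right)} \right)} + 15326} = \sqrt{\left(-5 + \frac{2}{6}\right) + 15326} = \sqrt{\left(-5 + 2 \cdot \frac{1}{6}\right) + 15326} = \sqrt{\left(-5 + \frac{1}{3}\right) + 15326} = \sqrt{- \frac{14}{3} + 15326} = \sqrt{\frac{45964}{3}} = \frac{2 \sqrt{34473}}{3}$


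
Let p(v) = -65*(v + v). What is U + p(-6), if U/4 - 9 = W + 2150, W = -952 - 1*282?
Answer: 4480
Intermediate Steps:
W = -1234 (W = -952 - 282 = -1234)
U = 3700 (U = 36 + 4*(-1234 + 2150) = 36 + 4*916 = 36 + 3664 = 3700)
p(v) = -130*v
U + p(-6) = 3700 - 130*(-6) = 3700 + 780 = 4480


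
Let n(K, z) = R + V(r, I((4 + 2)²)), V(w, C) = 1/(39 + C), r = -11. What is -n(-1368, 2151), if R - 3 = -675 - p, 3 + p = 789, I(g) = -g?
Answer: 4373/3 ≈ 1457.7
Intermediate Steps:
p = 786 (p = -3 + 789 = 786)
R = -1458 (R = 3 + (-675 - 1*786) = 3 + (-675 - 786) = 3 - 1461 = -1458)
n(K, z) = -4373/3 (n(K, z) = -1458 + 1/(39 - (4 + 2)²) = -1458 + 1/(39 - 1*6²) = -1458 + 1/(39 - 1*36) = -1458 + 1/(39 - 36) = -1458 + 1/3 = -1458 + ⅓ = -4373/3)
-n(-1368, 2151) = -1*(-4373/3) = 4373/3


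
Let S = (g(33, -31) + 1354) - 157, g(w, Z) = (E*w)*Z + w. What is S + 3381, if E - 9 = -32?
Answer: 28140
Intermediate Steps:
E = -23 (E = 9 - 32 = -23)
g(w, Z) = w - 23*Z*w (g(w, Z) = (-23*w)*Z + w = -23*Z*w + w = w - 23*Z*w)
S = 24759 (S = (33*(1 - 23*(-31)) + 1354) - 157 = (33*(1 + 713) + 1354) - 157 = (33*714 + 1354) - 157 = (23562 + 1354) - 157 = 24916 - 157 = 24759)
S + 3381 = 24759 + 3381 = 28140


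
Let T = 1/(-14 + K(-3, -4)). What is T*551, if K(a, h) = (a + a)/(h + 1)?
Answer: -551/12 ≈ -45.917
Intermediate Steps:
K(a, h) = 2*a/(1 + h) (K(a, h) = (2*a)/(1 + h) = 2*a/(1 + h))
T = -1/12 (T = 1/(-14 + 2*(-3)/(1 - 4)) = 1/(-14 + 2*(-3)/(-3)) = 1/(-14 + 2*(-3)*(-⅓)) = 1/(-14 + 2) = 1/(-12) = -1/12 ≈ -0.083333)
T*551 = -1/12*551 = -551/12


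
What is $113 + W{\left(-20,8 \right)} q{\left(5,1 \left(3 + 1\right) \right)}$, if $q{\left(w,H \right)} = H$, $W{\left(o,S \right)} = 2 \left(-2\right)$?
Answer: $97$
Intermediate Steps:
$W{\left(o,S \right)} = -4$
$113 + W{\left(-20,8 \right)} q{\left(5,1 \left(3 + 1\right) \right)} = 113 - 4 \cdot 1 \left(3 + 1\right) = 113 - 4 \cdot 1 \cdot 4 = 113 - 16 = 97$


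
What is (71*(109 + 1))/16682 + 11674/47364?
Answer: 141164627/197531562 ≈ 0.71464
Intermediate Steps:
(71*(109 + 1))/16682 + 11674/47364 = (71*110)*(1/16682) + 11674*(1/47364) = 7810*(1/16682) + 5837/23682 = 3905/8341 + 5837/23682 = 141164627/197531562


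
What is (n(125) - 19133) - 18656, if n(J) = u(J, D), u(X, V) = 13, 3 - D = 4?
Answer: -37776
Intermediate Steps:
D = -1 (D = 3 - 1*4 = 3 - 4 = -1)
n(J) = 13
(n(125) - 19133) - 18656 = (13 - 19133) - 18656 = -19120 - 18656 = -37776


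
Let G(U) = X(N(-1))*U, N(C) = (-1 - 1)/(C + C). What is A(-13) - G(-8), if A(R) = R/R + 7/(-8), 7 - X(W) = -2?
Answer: 577/8 ≈ 72.125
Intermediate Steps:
N(C) = -1/C (N(C) = -2*1/(2*C) = -1/C)
X(W) = 9 (X(W) = 7 - 1*(-2) = 7 + 2 = 9)
G(U) = 9*U
A(R) = ⅛ (A(R) = 1 + 7*(-⅛) = 1 - 7/8 = ⅛)
A(-13) - G(-8) = ⅛ - 9*(-8) = ⅛ - 1*(-72) = ⅛ + 72 = 577/8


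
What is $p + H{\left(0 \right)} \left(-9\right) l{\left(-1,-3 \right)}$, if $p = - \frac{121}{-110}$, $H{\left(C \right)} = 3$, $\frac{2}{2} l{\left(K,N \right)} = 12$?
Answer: $- \frac{3229}{10} \approx -322.9$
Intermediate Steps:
$l{\left(K,N \right)} = 12$
$p = \frac{11}{10}$ ($p = \left(-121\right) \left(- \frac{1}{110}\right) = \frac{11}{10} \approx 1.1$)
$p + H{\left(0 \right)} \left(-9\right) l{\left(-1,-3 \right)} = \frac{11}{10} + 3 \left(-9\right) 12 = \frac{11}{10} - 324 = - \frac{3229}{10}$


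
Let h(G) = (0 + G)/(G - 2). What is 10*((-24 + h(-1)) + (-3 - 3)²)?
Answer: 370/3 ≈ 123.33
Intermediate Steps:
h(G) = G/(-2 + G)
10*((-24 + h(-1)) + (-3 - 3)²) = 10*((-24 - 1/(-2 - 1)) + (-3 - 3)²) = 10*((-24 - 1/(-3)) + (-6)²) = 10*((-24 - 1*(-⅓)) + 36) = 10*((-24 + ⅓) + 36) = 10*(-71/3 + 36) = 10*(37/3) = 370/3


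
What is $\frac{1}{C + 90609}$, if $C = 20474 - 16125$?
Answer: $\frac{1}{94958} \approx 1.0531 \cdot 10^{-5}$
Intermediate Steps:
$C = 4349$
$\frac{1}{C + 90609} = \frac{1}{4349 + 90609} = \frac{1}{94958}$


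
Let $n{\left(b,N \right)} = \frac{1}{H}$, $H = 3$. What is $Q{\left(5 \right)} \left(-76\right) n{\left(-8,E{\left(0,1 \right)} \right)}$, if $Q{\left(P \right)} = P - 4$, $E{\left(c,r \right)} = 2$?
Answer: $- \frac{76}{3} \approx -25.333$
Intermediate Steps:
$n{\left(b,N \right)} = \frac{1}{3}$
$Q{\left(P \right)} = -4 + P$ ($Q{\left(P \right)} = P - 4 = -4 + P$)
$Q{\left(5 \right)} \left(-76\right) n{\left(-8,E{\left(0,1 \right)} \right)} = \left(-4 + 5\right) \left(-76\right) \frac{1}{3} = 1 \left(-76\right) \frac{1}{3} = \left(-76\right) \frac{1}{3} = - \frac{76}{3}$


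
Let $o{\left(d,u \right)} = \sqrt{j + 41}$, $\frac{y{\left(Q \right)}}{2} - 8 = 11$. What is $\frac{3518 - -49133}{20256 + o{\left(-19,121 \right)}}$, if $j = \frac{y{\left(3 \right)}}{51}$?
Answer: $\frac{54391431456}{20925580207} - \frac{52651 \sqrt{108579}}{20925580207} \approx 2.5984$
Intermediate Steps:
$y{\left(Q \right)} = 38$ ($y{\left(Q \right)} = 16 + 2 \cdot 11 = 16 + 22 = 38$)
$j = \frac{38}{51} \approx 0.7451$
$o{\left(d,u \right)} = \frac{\sqrt{108579}}{51}$ ($o{\left(d,u \right)} = \sqrt{\frac{38}{51} + 41} = \sqrt{\frac{2129}{51}} = \frac{\sqrt{108579}}{51}$)
$\frac{3518 - -49133}{20256 + o{\left(-19,121 \right)}} = \frac{3518 - -49133}{20256 + \frac{\sqrt{108579}}{51}} = \frac{3518 + 49133}{20256 + \frac{\sqrt{108579}}{51}} = \frac{52651}{20256 + \frac{\sqrt{108579}}{51}}$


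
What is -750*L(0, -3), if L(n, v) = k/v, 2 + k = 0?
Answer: -500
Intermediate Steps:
k = -2 (k = -2 + 0 = -2)
L(n, v) = -2/v
-750*L(0, -3) = -(-1500)/(-3) = -(-1500)*(-1)/3 = -750*⅔ = -500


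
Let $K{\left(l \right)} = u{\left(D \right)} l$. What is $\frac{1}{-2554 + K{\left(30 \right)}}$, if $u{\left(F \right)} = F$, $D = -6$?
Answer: $- \frac{1}{2734} \approx -0.00036576$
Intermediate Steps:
$K{\left(l \right)} = - 6 l$
$\frac{1}{-2554 + K{\left(30 \right)}} = \frac{1}{-2554 - 180} = \frac{1}{-2734} = - \frac{1}{2734}$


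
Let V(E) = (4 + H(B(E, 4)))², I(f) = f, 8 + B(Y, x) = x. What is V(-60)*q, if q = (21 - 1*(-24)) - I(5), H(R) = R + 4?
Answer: 640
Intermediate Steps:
B(Y, x) = -8 + x
H(R) = 4 + R
q = 40 (q = (21 - 1*(-24)) - 1*5 = (21 + 24) - 5 = 45 - 5 = 40)
V(E) = 16 (V(E) = (4 + (4 + (-8 + 4)))² = (4 + (4 - 4))² = (4 + 0)² = 4² = 16)
V(-60)*q = 16*40 = 640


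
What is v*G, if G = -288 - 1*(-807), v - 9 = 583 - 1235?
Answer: -333717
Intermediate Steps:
v = -643 (v = 9 + (583 - 1235) = 9 - 652 = -643)
G = 519 (G = -288 + 807 = 519)
v*G = -643*519 = -333717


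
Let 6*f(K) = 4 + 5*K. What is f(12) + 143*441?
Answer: 189221/3 ≈ 63074.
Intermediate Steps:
f(K) = 2/3 + 5*K/6 (f(K) = (4 + 5*K)/6 = 2/3 + 5*K/6)
f(12) + 143*441 = (2/3 + (5/6)*12) + 143*441 = (2/3 + 10) + 63063 = 32/3 + 63063 = 189221/3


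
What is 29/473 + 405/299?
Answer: 200236/141427 ≈ 1.4158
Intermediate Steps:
29/473 + 405/299 = 200236/141427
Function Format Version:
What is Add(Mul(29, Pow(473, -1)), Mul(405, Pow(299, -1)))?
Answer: Rational(200236, 141427) ≈ 1.4158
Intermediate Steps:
Add(Mul(29, Pow(473, -1)), Mul(405, Pow(299, -1))) = Add(Mul(29, Rational(1, 473)), Mul(405, Rational(1, 299))) = Add(Rational(29, 473), Rational(405, 299)) = Rational(200236, 141427)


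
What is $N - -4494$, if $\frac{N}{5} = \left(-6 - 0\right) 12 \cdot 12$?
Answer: $174$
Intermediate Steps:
$N = -4320$ ($N = 5 \left(-6 - 0\right) 12 \cdot 12 = 5 \left(-6 + 0\right) 12 \cdot 12 = 5 \left(-6\right) 12 \cdot 12 = 5 \left(\left(-72\right) 12\right) = 5 \left(-864\right) = -4320$)
$N - -4494 = -4320 - -4494 = -4320 + 4494 = 174$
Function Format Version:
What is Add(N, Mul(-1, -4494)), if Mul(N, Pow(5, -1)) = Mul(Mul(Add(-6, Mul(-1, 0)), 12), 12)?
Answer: 174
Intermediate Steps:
N = -4320 (N = Mul(5, Mul(Mul(Add(-6, Mul(-1, 0)), 12), 12)) = Mul(5, Mul(Mul(Add(-6, 0), 12), 12)) = Mul(5, Mul(Mul(-6, 12), 12)) = Mul(5, Mul(-72, 12)) = Mul(5, -864) = -4320)
Add(N, Mul(-1, -4494)) = Add(-4320, Mul(-1, -4494)) = Add(-4320, 4494) = 174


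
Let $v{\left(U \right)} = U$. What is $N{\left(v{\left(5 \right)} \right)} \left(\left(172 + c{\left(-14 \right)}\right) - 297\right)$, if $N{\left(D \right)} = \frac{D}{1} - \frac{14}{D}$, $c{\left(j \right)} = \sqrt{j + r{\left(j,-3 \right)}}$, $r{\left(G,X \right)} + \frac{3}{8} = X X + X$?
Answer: $-275 + \frac{11 i \sqrt{134}}{20} \approx -275.0 + 6.3667 i$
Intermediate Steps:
$r{\left(G,X \right)} = - \frac{3}{8} + X + X^{2}$ ($r{\left(G,X \right)} = - \frac{3}{8} + \left(X X + X\right) = - \frac{3}{8} + \left(X^{2} + X\right) = - \frac{3}{8} + \left(X + X^{2}\right) = - \frac{3}{8} + X + X^{2}$)
$c{\left(j \right)} = \sqrt{\frac{45}{8} + j}$ ($c{\left(j \right)} = \sqrt{j - \left(\frac{27}{8} - 9\right)} = \sqrt{j - - \frac{45}{8}} = \sqrt{j + \frac{45}{8}} = \sqrt{\frac{45}{8} + j}$)
$N{\left(D \right)} = D - \frac{14}{D}$ ($N{\left(D \right)} = D 1 - \frac{14}{D} = D - \frac{14}{D}$)
$N{\left(v{\left(5 \right)} \right)} \left(\left(172 + c{\left(-14 \right)}\right) - 297\right) = \left(5 - \frac{14}{5}\right) \left(\left(172 + \frac{\sqrt{90 + 16 \left(-14\right)}}{4}\right) - 297\right) = \left(5 - \frac{14}{5}\right) \left(\left(172 + \frac{\sqrt{90 - 224}}{4}\right) - 297\right) = \left(5 - \frac{14}{5}\right) \left(\left(172 + \frac{\sqrt{-134}}{4}\right) - 297\right) = \frac{11 \left(\left(172 + \frac{i \sqrt{134}}{4}\right) - 297\right)}{5} = \frac{11 \left(-125 + \frac{i \sqrt{134}}{4}\right)}{5} = -275 + \frac{11 i \sqrt{134}}{20}$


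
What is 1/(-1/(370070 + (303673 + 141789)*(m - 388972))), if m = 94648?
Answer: 131109787618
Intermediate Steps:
1/(-1/(370070 + (303673 + 141789)*(m - 388972))) = 1/(-1/(370070 + (303673 + 141789)*(94648 - 388972))) = 1/(-1/(370070 + 445462*(-294324))) = 1/(-1/(370070 - 131110157688)) = 1/(-1/(-131109787618)) = 1/(-1*(-1/131109787618)) = 1/(1/131109787618) = 131109787618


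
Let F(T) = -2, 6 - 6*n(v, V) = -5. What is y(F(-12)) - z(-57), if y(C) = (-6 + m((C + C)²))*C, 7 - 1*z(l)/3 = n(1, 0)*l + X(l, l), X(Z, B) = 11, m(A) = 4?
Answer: -595/2 ≈ -297.50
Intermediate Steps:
n(v, V) = 11/6 (n(v, V) = 1 - ⅙*(-5) = 1 + ⅚ = 11/6)
z(l) = -12 - 11*l/2 (z(l) = 21 - 3*(11*l/6 + 11) = 21 - 3*(11 + 11*l/6) = 21 + (-33 - 11*l/2) = -12 - 11*l/2)
y(C) = -2*C (y(C) = (-6 + 4)*C = -2*C)
y(F(-12)) - z(-57) = -2*(-2) - (-12 - 11/2*(-57)) = 4 - (-12 + 627/2) = 4 - 1*603/2 = 4 - 603/2 = -595/2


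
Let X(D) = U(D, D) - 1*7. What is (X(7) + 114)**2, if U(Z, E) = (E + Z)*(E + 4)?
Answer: 68121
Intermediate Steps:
U(Z, E) = (4 + E)*(E + Z) (U(Z, E) = (E + Z)*(4 + E) = (4 + E)*(E + Z))
X(D) = -7 + 2*D**2 + 8*D (X(D) = (D**2 + 4*D + 4*D + D*D) - 1*7 = (D**2 + 4*D + 4*D + D**2) - 7 = (2*D**2 + 8*D) - 7 = -7 + 2*D**2 + 8*D)
(X(7) + 114)**2 = ((-7 + 2*7**2 + 8*7) + 114)**2 = ((-7 + 2*49 + 56) + 114)**2 = ((-7 + 98 + 56) + 114)**2 = (147 + 114)**2 = 261**2 = 68121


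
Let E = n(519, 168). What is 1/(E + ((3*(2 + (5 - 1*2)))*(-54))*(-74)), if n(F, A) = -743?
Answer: 1/59197 ≈ 1.6893e-5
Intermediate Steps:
E = -743
1/(E + ((3*(2 + (5 - 1*2)))*(-54))*(-74)) = 1/(-743 + ((3*(2 + (5 - 1*2)))*(-54))*(-74)) = 1/(-743 + ((3*(2 + (5 - 2)))*(-54))*(-74)) = 1/(-743 + ((3*(2 + 3))*(-54))*(-74)) = 1/(-743 + ((3*5)*(-54))*(-74)) = 1/(-743 + (15*(-54))*(-74)) = 1/(-743 - 810*(-74)) = 1/(-743 + 59940) = 1/59197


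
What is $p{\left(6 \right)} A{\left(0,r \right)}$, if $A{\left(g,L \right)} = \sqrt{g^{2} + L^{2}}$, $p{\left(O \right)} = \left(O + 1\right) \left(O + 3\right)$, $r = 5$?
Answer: $315$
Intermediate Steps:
$p{\left(O \right)} = \left(1 + O\right) \left(3 + O\right)$
$A{\left(g,L \right)} = \sqrt{L^{2} + g^{2}}$
$p{\left(6 \right)} A{\left(0,r \right)} = \left(3 + 6^{2} + 4 \cdot 6\right) \sqrt{5^{2} + 0^{2}} = \left(3 + 36 + 24\right) \sqrt{25 + 0} = 63 \sqrt{25} = 63 \cdot 5 = 315$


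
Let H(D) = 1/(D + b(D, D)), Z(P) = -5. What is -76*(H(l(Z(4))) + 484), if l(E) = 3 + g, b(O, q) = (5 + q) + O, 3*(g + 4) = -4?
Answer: -36746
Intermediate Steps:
g = -16/3 (g = -4 + (⅓)*(-4) = -4 - 4/3 = -16/3 ≈ -5.3333)
b(O, q) = 5 + O + q
l(E) = -7/3 (l(E) = 3 - 16/3 = -7/3)
H(D) = 1/(5 + 3*D) (H(D) = 1/(D + (5 + D + D)) = 1/(D + (5 + 2*D)) = 1/(5 + 3*D))
-76*(H(l(Z(4))) + 484) = -76*(1/(5 + 3*(-7/3)) + 484) = -76*(1/(5 - 7) + 484) = -76*(1/(-2) + 484) = -76*(-½ + 484) = -76*967/2 = -36746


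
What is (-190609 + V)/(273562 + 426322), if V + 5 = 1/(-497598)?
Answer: -94849145173/348260878632 ≈ -0.27235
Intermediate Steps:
V = -2487991/497598 (V = -5 + 1/(-497598) = -5 - 1/497598 = -2487991/497598 ≈ -5.0000)
(-190609 + V)/(273562 + 426322) = (-190609 - 2487991/497598)/(273562 + 426322) = -94849145173/497598/699884 = -94849145173/497598*1/699884 = -94849145173/348260878632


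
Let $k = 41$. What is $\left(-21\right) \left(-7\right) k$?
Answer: $6027$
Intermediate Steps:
$\left(-21\right) \left(-7\right) k = \left(-21\right) \left(-7\right) 41 = 147 \cdot 41 = 6027$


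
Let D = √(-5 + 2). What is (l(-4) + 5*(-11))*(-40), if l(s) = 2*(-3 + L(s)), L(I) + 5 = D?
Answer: 2840 - 80*I*√3 ≈ 2840.0 - 138.56*I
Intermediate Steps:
D = I*√3 (D = √(-3) = I*√3 ≈ 1.732*I)
L(I) = -5 + I*√3
l(s) = -16 + 2*I*√3 (l(s) = 2*(-3 + (-5 + I*√3)) = 2*(-8 + I*√3) = -16 + 2*I*√3)
(l(-4) + 5*(-11))*(-40) = ((-16 + 2*I*√3) + 5*(-11))*(-40) = ((-16 + 2*I*√3) - 55)*(-40) = (-71 + 2*I*√3)*(-40) = 2840 - 80*I*√3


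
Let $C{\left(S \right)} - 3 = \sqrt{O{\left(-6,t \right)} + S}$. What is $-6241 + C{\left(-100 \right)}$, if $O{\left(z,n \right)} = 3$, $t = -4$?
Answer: $-6238 + i \sqrt{97} \approx -6238.0 + 9.8489 i$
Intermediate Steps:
$C{\left(S \right)} = 3 + \sqrt{3 + S}$
$-6241 + C{\left(-100 \right)} = -6241 + \left(3 + \sqrt{3 - 100}\right) = -6241 + \left(3 + \sqrt{-97}\right) = -6241 + \left(3 + i \sqrt{97}\right) = -6238 + i \sqrt{97}$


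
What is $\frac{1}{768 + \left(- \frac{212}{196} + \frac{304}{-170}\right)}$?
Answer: $\frac{4165}{3186767} \approx 0.001307$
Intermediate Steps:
$\frac{1}{768 + \left(- \frac{212}{196} + \frac{304}{-170}\right)} = \frac{1}{768 + \left(\left(-212\right) \frac{1}{196} + 304 \left(- \frac{1}{170}\right)\right)} = \frac{1}{768 - \frac{11953}{4165}} = \frac{1}{\frac{3186767}{4165}} = \frac{4165}{3186767}$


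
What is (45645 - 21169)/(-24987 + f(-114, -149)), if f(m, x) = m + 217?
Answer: -6119/6221 ≈ -0.98360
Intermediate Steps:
f(m, x) = 217 + m
(45645 - 21169)/(-24987 + f(-114, -149)) = (45645 - 21169)/(-24987 + (217 - 114)) = 24476/(-24987 + 103) = 24476/(-24884) = 24476*(-1/24884) = -6119/6221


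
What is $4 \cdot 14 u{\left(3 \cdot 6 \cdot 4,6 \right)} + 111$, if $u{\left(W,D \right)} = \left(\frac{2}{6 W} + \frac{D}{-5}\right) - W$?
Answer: $- \frac{538372}{135} \approx -3987.9$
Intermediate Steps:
$u{\left(W,D \right)} = - W - \frac{D}{5} + \frac{1}{3 W}$ ($u{\left(W,D \right)} = \left(2 \frac{1}{6 W} + D \left(- \frac{1}{5}\right)\right) - W = \left(\frac{1}{3 W} - \frac{D}{5}\right) - W = \left(- \frac{D}{5} + \frac{1}{3 W}\right) - W = - W - \frac{D}{5} + \frac{1}{3 W}$)
$4 \cdot 14 u{\left(3 \cdot 6 \cdot 4,6 \right)} + 111 = 4 \cdot 14 \left(- 3 \cdot 6 \cdot 4 - \frac{6}{5} + \frac{1}{3 \cdot 3 \cdot 6 \cdot 4}\right) + 111 = 56 \left(- 18 \cdot 4 - \frac{6}{5} + \frac{1}{3 \cdot 18 \cdot 4}\right) + 111 = 56 \left(\left(-1\right) 72 - \frac{6}{5} + \frac{1}{3 \cdot 72}\right) + 111 = 56 \left(-72 - \frac{6}{5} + \frac{1}{3} \cdot \frac{1}{72}\right) + 111 = 56 \left(-72 - \frac{6}{5} + \frac{1}{216}\right) + 111 = 56 \left(- \frac{79051}{1080}\right) + 111 = - \frac{553357}{135} + 111 = - \frac{538372}{135}$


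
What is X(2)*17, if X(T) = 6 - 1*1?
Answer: 85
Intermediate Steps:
X(T) = 5 (X(T) = 6 - 1 = 5)
X(2)*17 = 5*17 = 85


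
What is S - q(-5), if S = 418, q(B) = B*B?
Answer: 393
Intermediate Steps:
q(B) = B²
S - q(-5) = 418 - 1*(-5)² = 418 - 1*25 = 418 - 25 = 393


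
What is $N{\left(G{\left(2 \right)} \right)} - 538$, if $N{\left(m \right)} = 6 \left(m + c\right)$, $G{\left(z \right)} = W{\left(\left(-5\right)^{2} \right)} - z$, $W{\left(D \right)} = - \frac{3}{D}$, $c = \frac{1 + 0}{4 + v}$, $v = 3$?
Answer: $- \frac{96226}{175} \approx -549.86$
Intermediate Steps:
$c = \frac{1}{7}$ ($c = \frac{1 + 0}{4 + 3} = 1 \cdot \frac{1}{7} = \frac{1}{7} \approx 0.14286$)
$G{\left(z \right)} = - \frac{3}{25} - z$ ($G{\left(z \right)} = - \frac{3}{\left(-5\right)^{2}} - z = - \frac{3}{25} - z$)
$N{\left(m \right)} = \frac{6}{7} + 6 m$ ($N{\left(m \right)} = 6 \left(m + \frac{1}{7}\right) = 6 \left(\frac{1}{7} + m\right) = \frac{6}{7} + 6 m$)
$N{\left(G{\left(2 \right)} \right)} - 538 = \left(\frac{6}{7} + 6 \left(- \frac{3}{25} - 2\right)\right) - 538 = \left(\frac{6}{7} + 6 \left(- \frac{53}{25}\right)\right) - 538 = \left(\frac{6}{7} - \frac{318}{25}\right) - 538 = - \frac{2076}{175} - 538 = - \frac{96226}{175}$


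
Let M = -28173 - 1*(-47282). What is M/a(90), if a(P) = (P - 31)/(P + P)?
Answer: 3439620/59 ≈ 58299.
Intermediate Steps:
a(P) = (-31 + P)/(2*P) (a(P) = (-31 + P)/((2*P)) = (-31 + P)*(1/(2*P)) = (-31 + P)/(2*P))
M = 19109 (M = -28173 + 47282 = 19109)
M/a(90) = 19109/(((½)*(-31 + 90)/90)) = 19109/(((½)*(1/90)*59)) = 19109/(59/180) = 19109*(180/59) = 3439620/59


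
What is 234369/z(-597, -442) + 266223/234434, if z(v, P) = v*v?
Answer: 16647592817/9283820834 ≈ 1.7932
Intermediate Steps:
z(v, P) = v²
234369/z(-597, -442) + 266223/234434 = 234369/((-597)²) + 266223/234434 = 234369/356409 + 266223*(1/234434) = 234369*(1/356409) + 266223/234434 = 26041/39601 + 266223/234434 = 16647592817/9283820834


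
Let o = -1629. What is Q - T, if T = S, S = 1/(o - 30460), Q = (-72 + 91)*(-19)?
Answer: -11584128/32089 ≈ -361.00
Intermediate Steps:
Q = -361 (Q = 19*(-19) = -361)
S = -1/32089 (S = 1/(-1629 - 30460) = 1/(-32089) = -1/32089 ≈ -3.1163e-5)
T = -1/32089 ≈ -3.1163e-5
Q - T = -361 - 1*(-1/32089) = -361 + 1/32089 = -11584128/32089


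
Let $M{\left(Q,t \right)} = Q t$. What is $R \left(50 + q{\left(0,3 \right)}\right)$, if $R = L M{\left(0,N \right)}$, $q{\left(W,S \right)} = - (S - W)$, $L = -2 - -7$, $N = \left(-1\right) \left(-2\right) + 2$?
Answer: $0$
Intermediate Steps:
$N = 4$ ($N = 2 + 2 = 4$)
$L = 5$ ($L = -2 + 7 = 5$)
$q{\left(W,S \right)} = W - S$
$R = 0$ ($R = 5 \cdot 0 \cdot 4 = 5 \cdot 0 = 0$)
$R \left(50 + q{\left(0,3 \right)}\right) = 0 \left(50 + \left(0 - 3\right)\right) = 0 \left(50 - 3\right) = 0 \cdot 47 = 0$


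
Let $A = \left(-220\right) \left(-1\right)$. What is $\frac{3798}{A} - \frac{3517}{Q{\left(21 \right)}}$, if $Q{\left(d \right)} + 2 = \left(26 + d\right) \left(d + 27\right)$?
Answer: $\frac{973369}{61985} \approx 15.703$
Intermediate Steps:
$Q{\left(d \right)} = -2 + \left(26 + d\right) \left(27 + d\right)$ ($Q{\left(d \right)} = -2 + \left(26 + d\right) \left(d + 27\right) = -2 + \left(26 + d\right) \left(27 + d\right)$)
$A = 220$
$\frac{3798}{A} - \frac{3517}{Q{\left(21 \right)}} = \frac{3798}{220} - \frac{3517}{700 + 21^{2} + 53 \cdot 21} = 3798 \cdot \frac{1}{220} - \frac{3517}{700 + 441 + 1113} = \frac{1899}{110} - \frac{3517}{2254} = \frac{973369}{61985}$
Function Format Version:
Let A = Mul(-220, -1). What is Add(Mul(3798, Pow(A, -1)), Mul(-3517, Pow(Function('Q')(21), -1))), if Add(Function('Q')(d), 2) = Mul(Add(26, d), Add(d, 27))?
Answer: Rational(973369, 61985) ≈ 15.703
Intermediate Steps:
Function('Q')(d) = Add(-2, Mul(Add(26, d), Add(27, d))) (Function('Q')(d) = Add(-2, Mul(Add(26, d), Add(d, 27))) = Add(-2, Mul(Add(26, d), Add(27, d))))
A = 220
Add(Mul(3798, Pow(A, -1)), Mul(-3517, Pow(Function('Q')(21), -1))) = Add(Mul(3798, Pow(220, -1)), Mul(-3517, Pow(Add(700, Pow(21, 2), Mul(53, 21)), -1))) = Add(Mul(3798, Rational(1, 220)), Mul(-3517, Pow(Add(700, 441, 1113), -1))) = Add(Rational(1899, 110), Mul(-3517, Pow(2254, -1))) = Add(Rational(1899, 110), Mul(-3517, Rational(1, 2254))) = Add(Rational(1899, 110), Rational(-3517, 2254)) = Rational(973369, 61985)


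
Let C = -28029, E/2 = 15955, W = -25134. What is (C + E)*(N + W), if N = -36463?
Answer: -239057957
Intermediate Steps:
E = 31910 (E = 2*15955 = 31910)
(C + E)*(N + W) = (-28029 + 31910)*(-36463 - 25134) = 3881*(-61597) = -239057957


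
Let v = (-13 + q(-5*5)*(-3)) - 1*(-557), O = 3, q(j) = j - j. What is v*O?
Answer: 1632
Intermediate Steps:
q(j) = 0
v = 544 (v = (-13 + 0*(-3)) - 1*(-557) = (-13 + 0) + 557 = -13 + 557 = 544)
v*O = 544*3 = 1632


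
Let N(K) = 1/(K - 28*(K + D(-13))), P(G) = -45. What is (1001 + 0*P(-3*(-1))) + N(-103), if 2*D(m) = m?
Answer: 2965964/2963 ≈ 1001.0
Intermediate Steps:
D(m) = m/2
N(K) = 1/(182 - 27*K) (N(K) = 1/(K - 28*(K + (1/2)*(-13))) = 1/(K - 28*(K - 13/2)) = 1/(K - 28*(-13/2 + K)) = 1/(K + (182 - 28*K)) = 1/(182 - 27*K))
(1001 + 0*P(-3*(-1))) + N(-103) = (1001 + 0*(-45)) - 1/(-182 + 27*(-103)) = (1001 + 0) - 1/(-182 - 2781) = 1001 - 1/(-2963) = 1001 - 1*(-1/2963) = 1001 + 1/2963 = 2965964/2963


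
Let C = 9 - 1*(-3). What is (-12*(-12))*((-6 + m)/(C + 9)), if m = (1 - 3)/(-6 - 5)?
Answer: -3072/77 ≈ -39.896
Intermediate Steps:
C = 12 (C = 9 + 3 = 12)
m = 2/11 (m = -2/(-11) = -2*(-1/11) = 2/11 ≈ 0.18182)
(-12*(-12))*((-6 + m)/(C + 9)) = (-12*(-12))*((-6 + 2/11)/(12 + 9)) = 144*(-64/11/21) = 144*(-64/11*1/21) = 144*(-64/231) = -3072/77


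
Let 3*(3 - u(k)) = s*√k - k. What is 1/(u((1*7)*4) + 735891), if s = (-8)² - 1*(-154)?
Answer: 1103855/812330352238 + 109*√7/406165176119 ≈ 1.3596e-6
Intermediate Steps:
s = 218 (s = 64 + 154 = 218)
u(k) = 3 - 218*√k/3 + k/3 (u(k) = 3 - (218*√k - k)/3 = 3 - (-k + 218*√k)/3 = 3 + (-218*√k/3 + k/3) = 3 - 218*√k/3 + k/3)
1/(u((1*7)*4) + 735891) = 1/((3 - 218*2*√7/3 + ((1*7)*4)/3) + 735891) = 1/((3 - 218*2*√7/3 + (7*4)/3) + 735891) = 1/((3 - 436*√7/3 + (⅓)*28) + 735891) = 1/((3 - 436*√7/3 + 28/3) + 735891) = 1/((37/3 - 436*√7/3) + 735891) = 1/(2207710/3 - 436*√7/3)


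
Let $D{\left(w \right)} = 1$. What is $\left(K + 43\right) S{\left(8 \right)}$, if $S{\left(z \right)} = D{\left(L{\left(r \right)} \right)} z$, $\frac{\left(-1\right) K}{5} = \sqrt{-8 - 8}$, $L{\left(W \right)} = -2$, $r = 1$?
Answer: $344 - 160 i \approx 344.0 - 160.0 i$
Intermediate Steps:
$K = - 20 i$ ($K = - 5 \sqrt{-8 - 8} = - 5 \sqrt{-16} = - 5 \cdot 4 i = - 20 i \approx - 20.0 i$)
$S{\left(z \right)} = z$ ($S{\left(z \right)} = 1 z = z$)
$\left(K + 43\right) S{\left(8 \right)} = \left(- 20 i + 43\right) 8 = \left(43 - 20 i\right) 8 = 344 - 160 i$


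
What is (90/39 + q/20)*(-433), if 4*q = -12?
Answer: -242913/260 ≈ -934.28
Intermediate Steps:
q = -3 (q = (¼)*(-12) = -3)
(90/39 + q/20)*(-433) = (90/39 - 3/20)*(-433) = (90*(1/39) - 3*1/20)*(-433) = (30/13 - 3/20)*(-433) = (561/260)*(-433) = -242913/260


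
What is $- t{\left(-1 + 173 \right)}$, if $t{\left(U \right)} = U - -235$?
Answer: $-407$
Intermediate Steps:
$t{\left(U \right)} = 235 + U$ ($t{\left(U \right)} = U + 235 = 235 + U$)
$- t{\left(-1 + 173 \right)} = - (235 + \left(-1 + 173\right)) = - (235 + 172) = \left(-1\right) 407 = -407$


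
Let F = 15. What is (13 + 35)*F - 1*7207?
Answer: -6487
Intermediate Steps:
(13 + 35)*F - 1*7207 = (13 + 35)*15 - 1*7207 = 48*15 - 7207 = 720 - 7207 = -6487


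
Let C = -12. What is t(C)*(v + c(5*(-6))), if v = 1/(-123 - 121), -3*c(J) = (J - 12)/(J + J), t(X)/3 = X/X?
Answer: -869/1220 ≈ -0.71230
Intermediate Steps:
t(X) = 3 (t(X) = 3*(X/X) = 3*1 = 3)
c(J) = -(-12 + J)/(6*J) (c(J) = -(J - 12)/(3*(J + J)) = -(-12 + J)/(3*(2*J)) = -(-12 + J)*1/(2*J)/3 = -(-12 + J)/(6*J))
v = -1/244 (v = 1/(-244) = -1/244 ≈ -0.0040984)
t(C)*(v + c(5*(-6))) = 3*(-1/244 + (12 - 5*(-6))/(6*((5*(-6))))) = 3*(-1/244 + (⅙)*(12 - 1*(-30))/(-30)) = 3*(-1/244 + (⅙)*(-1/30)*(12 + 30)) = 3*(-1/244 + (⅙)*(-1/30)*42) = 3*(-1/244 - 7/30) = 3*(-869/3660) = -869/1220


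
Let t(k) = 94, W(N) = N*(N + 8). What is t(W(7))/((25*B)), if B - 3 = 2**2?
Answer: 94/175 ≈ 0.53714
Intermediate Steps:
B = 7 (B = 3 + 2**2 = 3 + 4 = 7)
W(N) = N*(8 + N)
t(W(7))/((25*B)) = 94/((25*7)) = 94/175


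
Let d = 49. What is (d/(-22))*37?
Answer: -1813/22 ≈ -82.409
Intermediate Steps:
(d/(-22))*37 = (49/(-22))*37 = -1/22*49*37 = -49/22*37 = -1813/22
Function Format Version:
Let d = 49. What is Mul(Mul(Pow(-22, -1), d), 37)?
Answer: Rational(-1813, 22) ≈ -82.409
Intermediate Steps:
Mul(Mul(Pow(-22, -1), d), 37) = Mul(Mul(Pow(-22, -1), 49), 37) = Mul(Mul(Rational(-1, 22), 49), 37) = Mul(Rational(-49, 22), 37) = Rational(-1813, 22)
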